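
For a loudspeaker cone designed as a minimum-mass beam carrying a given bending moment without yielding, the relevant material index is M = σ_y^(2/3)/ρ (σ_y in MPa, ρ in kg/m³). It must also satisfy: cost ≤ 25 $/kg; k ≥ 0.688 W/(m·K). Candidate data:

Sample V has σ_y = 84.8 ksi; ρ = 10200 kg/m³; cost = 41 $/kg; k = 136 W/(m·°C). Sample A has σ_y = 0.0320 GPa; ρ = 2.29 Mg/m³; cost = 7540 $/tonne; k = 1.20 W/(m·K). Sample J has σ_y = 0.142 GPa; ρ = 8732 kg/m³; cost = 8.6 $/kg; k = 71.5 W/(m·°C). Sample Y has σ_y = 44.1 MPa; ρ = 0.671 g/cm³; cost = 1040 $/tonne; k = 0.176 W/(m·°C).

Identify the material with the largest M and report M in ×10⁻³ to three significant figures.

sample A, M = 4.40×10⁻³

Screen on constraints: cost ≤ 25 $/kg; k ≥ 0.688 W/(m·K). Survivors: sample A, sample J.
In SI units:
  sample A: σ_y = 32.00 MPa, ρ = 2290 kg/m³
  sample J: σ_y = 142.0 MPa, ρ = 8732 kg/m³
  sample A: M = 4.40×10⁻³
  sample J: M = 3.12×10⁻³
Highest index: sample A.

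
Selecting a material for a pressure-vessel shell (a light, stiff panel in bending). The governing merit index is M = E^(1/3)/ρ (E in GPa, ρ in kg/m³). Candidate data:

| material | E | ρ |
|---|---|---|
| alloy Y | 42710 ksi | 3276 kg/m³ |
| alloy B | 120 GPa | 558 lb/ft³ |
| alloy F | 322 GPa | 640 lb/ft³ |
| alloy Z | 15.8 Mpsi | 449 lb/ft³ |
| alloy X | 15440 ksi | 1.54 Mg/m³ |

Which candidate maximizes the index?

After converting to SI:
  alloy Y: E = 294.5 GPa, ρ = 3276 kg/m³
  alloy B: E = 120.0 GPa, ρ = 8938 kg/m³
  alloy F: E = 322.0 GPa, ρ = 10250 kg/m³
  alloy Z: E = 108.9 GPa, ρ = 7192 kg/m³
  alloy X: E = 106.5 GPa, ρ = 1540 kg/m³
  alloy X: M = 3.08×10⁻³
  alloy Y: M = 2.03×10⁻³
  alloy F: M = 0.669×10⁻³
  alloy Z: M = 0.664×10⁻³
  alloy B: M = 0.552×10⁻³
Highest index: alloy X.

alloy X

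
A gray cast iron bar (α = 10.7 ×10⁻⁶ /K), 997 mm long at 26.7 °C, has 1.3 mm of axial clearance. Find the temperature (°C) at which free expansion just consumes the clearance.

149 °C

α·L₀·ΔT = 1.3 mm ⇒ ΔT = 1.3 / (10.7×10⁻⁶ × 997.0) = 121.9 K.
T = 26.7 + 121.9 = 148.6 °C.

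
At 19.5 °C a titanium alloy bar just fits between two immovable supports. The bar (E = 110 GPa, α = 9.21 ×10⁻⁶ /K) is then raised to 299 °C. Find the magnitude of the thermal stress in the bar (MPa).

ΔT = 279.5 K. Constrained thermal stress σ = E·α·ΔT = 110.0×10³ MPa × 9.21×10⁻⁶ × 279.5 = 283 MPa (compressive).

283 MPa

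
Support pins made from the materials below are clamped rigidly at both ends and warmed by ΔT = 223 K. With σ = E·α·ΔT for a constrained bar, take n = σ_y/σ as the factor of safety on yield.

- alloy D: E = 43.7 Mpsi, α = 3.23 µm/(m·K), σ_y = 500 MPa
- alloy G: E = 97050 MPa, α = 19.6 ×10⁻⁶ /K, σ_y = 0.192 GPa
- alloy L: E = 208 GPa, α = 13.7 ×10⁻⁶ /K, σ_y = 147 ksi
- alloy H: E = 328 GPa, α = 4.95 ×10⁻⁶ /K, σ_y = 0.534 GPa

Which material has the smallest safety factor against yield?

alloy G

With everything in SI (GPa, ×10⁻⁶/K, MPa):
  alloy D: E = 301.3, α = 3.23, σ_y = 500.0 → σ = 217 MPa, n = 2.30
  alloy G: E = 97.05, α = 19.6, σ_y = 192.0 → σ = 424 MPa, n = 0.453
  alloy L: E = 208.0, α = 13.7, σ_y = 1014 → σ = 635 MPa, n = 1.59
  alloy H: E = 328.0, α = 4.95, σ_y = 534.0 → σ = 362 MPa, n = 1.47
Smallest n: alloy G with n = 0.453.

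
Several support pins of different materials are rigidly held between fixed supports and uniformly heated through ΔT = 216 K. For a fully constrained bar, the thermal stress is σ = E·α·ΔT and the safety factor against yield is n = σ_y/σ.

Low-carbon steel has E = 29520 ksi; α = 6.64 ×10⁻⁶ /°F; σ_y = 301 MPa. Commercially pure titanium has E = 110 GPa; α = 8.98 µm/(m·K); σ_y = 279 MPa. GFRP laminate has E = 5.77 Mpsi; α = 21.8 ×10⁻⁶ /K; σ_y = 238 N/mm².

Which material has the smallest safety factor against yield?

low-carbon steel

In consistent units (E in GPa, α in ×10⁻⁶/K, σ_y in MPa):
  low-carbon steel: E = 203.5, α = 12.0, σ_y = 301.0 → σ = 525 MPa, n = 0.573
  commercially pure titanium: E = 110.0, α = 8.98, σ_y = 279.0 → σ = 213 MPa, n = 1.31
  GFRP laminate: E = 39.78, α = 21.8, σ_y = 238.0 → σ = 187 MPa, n = 1.27
The minimum is low-carbon steel at n = 0.573.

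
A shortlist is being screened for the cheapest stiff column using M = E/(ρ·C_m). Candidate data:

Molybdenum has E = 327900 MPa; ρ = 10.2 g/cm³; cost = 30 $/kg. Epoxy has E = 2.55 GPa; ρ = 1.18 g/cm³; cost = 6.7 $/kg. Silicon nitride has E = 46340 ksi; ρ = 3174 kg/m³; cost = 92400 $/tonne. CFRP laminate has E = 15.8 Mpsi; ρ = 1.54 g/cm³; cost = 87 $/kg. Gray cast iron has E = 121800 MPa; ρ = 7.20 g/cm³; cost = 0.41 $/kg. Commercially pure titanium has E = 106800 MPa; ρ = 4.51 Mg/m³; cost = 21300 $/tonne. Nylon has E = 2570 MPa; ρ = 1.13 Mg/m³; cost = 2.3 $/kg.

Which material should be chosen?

In SI units:
  molybdenum: E = 327.9 GPa, ρ = 10200 kg/m³, cost = 30.00 $/kg
  epoxy: E = 2.550 GPa, ρ = 1180 kg/m³, cost = 6.700 $/kg
  silicon nitride: E = 319.5 GPa, ρ = 3174 kg/m³, cost = 92.40 $/kg
  CFRP laminate: E = 108.9 GPa, ρ = 1540 kg/m³, cost = 87.00 $/kg
  gray cast iron: E = 121.8 GPa, ρ = 7200 kg/m³, cost = 0.4100 $/kg
  commercially pure titanium: E = 106.8 GPa, ρ = 4510 kg/m³, cost = 21.30 $/kg
  nylon: E = 2.570 GPa, ρ = 1130 kg/m³, cost = 2.300 $/kg
  gray cast iron: M = 41.3 MN·m per $
  commercially pure titanium: M = 1.11 MN·m per $
  silicon nitride: M = 1.09 MN·m per $
  molybdenum: M = 1.07 MN·m per $
  nylon: M = 0.989 MN·m per $
  CFRP laminate: M = 0.813 MN·m per $
  epoxy: M = 0.323 MN·m per $
Gray cast iron has the largest M.

gray cast iron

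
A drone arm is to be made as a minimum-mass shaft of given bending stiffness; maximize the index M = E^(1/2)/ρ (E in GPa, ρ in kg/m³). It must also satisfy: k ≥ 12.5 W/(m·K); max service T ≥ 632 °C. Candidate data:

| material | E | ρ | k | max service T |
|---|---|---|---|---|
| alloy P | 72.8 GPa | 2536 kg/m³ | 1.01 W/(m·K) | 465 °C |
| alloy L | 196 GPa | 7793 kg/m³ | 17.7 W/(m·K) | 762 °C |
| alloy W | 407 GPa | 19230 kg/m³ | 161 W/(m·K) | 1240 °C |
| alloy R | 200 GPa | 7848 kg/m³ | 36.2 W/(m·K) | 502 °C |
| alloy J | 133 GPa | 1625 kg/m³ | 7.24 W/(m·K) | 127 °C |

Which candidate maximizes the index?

Screen on constraints: k ≥ 12.5 W/(m·K); max service T ≥ 632 °C. Survivors: alloy L, alloy W.
Computing M directly (units already consistent):
  alloy L: M = 1.80×10⁻³
  alloy W: M = 1.05×10⁻³
Alloy L ranks first.

alloy L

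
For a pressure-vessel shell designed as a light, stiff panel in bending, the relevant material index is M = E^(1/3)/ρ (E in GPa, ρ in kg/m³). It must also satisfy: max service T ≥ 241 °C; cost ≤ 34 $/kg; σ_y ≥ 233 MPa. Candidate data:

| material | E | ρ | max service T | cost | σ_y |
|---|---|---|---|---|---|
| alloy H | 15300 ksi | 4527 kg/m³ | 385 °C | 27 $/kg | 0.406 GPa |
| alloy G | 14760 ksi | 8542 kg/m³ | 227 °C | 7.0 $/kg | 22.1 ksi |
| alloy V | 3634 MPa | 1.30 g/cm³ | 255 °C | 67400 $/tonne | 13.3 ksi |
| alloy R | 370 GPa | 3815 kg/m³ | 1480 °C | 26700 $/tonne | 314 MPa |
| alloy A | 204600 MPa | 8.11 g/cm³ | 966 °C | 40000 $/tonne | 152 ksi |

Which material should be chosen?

Screen on constraints: max service T ≥ 241 °C; cost ≤ 34 $/kg; σ_y ≥ 233 MPa. Survivors: alloy H, alloy R.
Normalizing units and computing the index:
  alloy H: E = 105.5 GPa, ρ = 4527 kg/m³
  alloy R: E = 370.0 GPa, ρ = 3815 kg/m³
  alloy R: M = 1.88×10⁻³
  alloy H: M = 1.04×10⁻³
Alloy R has the largest M.

alloy R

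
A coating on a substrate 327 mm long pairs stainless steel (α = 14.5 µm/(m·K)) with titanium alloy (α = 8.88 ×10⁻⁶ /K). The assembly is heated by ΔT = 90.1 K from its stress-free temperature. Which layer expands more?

α(stainless steel) = 14.5×10⁻⁶/K vs α(titanium alloy) = 8.88×10⁻⁶/K.
Higher α expands more for the same ΔT: stainless steel.

stainless steel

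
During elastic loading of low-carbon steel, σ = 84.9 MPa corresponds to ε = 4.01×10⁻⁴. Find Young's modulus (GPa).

E = σ/ε = 84.9 MPa / 4.01×10⁻⁴ = 211700 MPa = 212 GPa.

212 GPa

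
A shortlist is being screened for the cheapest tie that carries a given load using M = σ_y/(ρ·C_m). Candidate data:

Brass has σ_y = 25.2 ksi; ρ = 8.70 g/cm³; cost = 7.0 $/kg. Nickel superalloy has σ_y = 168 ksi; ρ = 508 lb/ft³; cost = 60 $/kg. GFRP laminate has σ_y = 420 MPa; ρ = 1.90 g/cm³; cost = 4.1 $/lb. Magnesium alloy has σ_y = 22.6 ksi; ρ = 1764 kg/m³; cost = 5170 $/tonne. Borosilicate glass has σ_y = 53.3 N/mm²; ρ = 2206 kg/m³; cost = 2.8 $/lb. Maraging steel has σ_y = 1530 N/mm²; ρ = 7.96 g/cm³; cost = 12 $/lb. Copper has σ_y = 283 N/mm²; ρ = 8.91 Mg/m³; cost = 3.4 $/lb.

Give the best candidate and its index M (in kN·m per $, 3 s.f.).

In SI units:
  brass: σ_y = 173.7 MPa, ρ = 8700 kg/m³, cost = 7.000 $/kg
  nickel superalloy: σ_y = 1158 MPa, ρ = 8137 kg/m³, cost = 60.00 $/kg
  GFRP laminate: σ_y = 420.0 MPa, ρ = 1900 kg/m³, cost = 9.039 $/kg
  magnesium alloy: σ_y = 155.8 MPa, ρ = 1764 kg/m³, cost = 5.170 $/kg
  borosilicate glass: σ_y = 53.30 MPa, ρ = 2206 kg/m³, cost = 6.173 $/kg
  maraging steel: σ_y = 1530 MPa, ρ = 7960 kg/m³, cost = 26.46 $/kg
  copper: σ_y = 283.0 MPa, ρ = 8910 kg/m³, cost = 7.496 $/kg
  GFRP laminate: M = 24.5 kN·m per $
  magnesium alloy: M = 17.1 kN·m per $
  maraging steel: M = 7.27 kN·m per $
  copper: M = 4.24 kN·m per $
  borosilicate glass: M = 3.91 kN·m per $
  brass: M = 2.85 kN·m per $
  nickel superalloy: M = 2.37 kN·m per $
GFRP laminate ranks first.

GFRP laminate, M = 24.5 kN·m per $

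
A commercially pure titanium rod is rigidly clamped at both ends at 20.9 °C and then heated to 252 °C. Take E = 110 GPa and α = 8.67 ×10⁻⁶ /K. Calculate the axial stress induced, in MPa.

ΔT = 231.1 K. Constrained thermal stress σ = E·α·ΔT = 110.0×10³ MPa × 8.67×10⁻⁶ × 231.1 = 220 MPa (compressive).

220 MPa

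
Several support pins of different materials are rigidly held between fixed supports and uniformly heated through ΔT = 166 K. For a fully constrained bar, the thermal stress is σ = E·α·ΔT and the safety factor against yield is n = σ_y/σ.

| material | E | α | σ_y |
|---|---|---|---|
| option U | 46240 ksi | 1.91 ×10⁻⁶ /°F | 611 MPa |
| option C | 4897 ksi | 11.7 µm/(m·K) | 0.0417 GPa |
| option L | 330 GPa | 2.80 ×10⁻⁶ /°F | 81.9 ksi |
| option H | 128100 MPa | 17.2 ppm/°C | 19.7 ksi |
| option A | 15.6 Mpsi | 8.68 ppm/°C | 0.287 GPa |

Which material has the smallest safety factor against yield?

Converting E to GPa, α to ×10⁻⁶/K, σ_y to MPa, then σ and n for each:
  option U: E = 318.8, α = 3.44, σ_y = 611.0 → σ = 182 MPa, n = 3.36
  option C: E = 33.76, α = 11.7, σ_y = 41.70 → σ = 65.6 MPa, n = 0.636
  option L: E = 330.0, α = 5.04, σ_y = 564.7 → σ = 276 MPa, n = 2.05
  option H: E = 128.1, α = 17.2, σ_y = 135.8 → σ = 366 MPa, n = 0.371
  option A: E = 107.6, α = 8.68, σ_y = 287.0 → σ = 155 MPa, n = 1.85
The minimum is option H at n = 0.371.

option H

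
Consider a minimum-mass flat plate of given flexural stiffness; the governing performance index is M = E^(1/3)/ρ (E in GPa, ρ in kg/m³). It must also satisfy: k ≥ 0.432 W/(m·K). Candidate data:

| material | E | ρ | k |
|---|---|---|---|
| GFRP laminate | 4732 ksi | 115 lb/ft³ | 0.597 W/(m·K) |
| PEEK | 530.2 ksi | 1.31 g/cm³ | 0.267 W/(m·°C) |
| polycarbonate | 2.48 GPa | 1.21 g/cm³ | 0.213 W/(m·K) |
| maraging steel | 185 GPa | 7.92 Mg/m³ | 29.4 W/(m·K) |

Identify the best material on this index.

Screen on constraints: k ≥ 0.432 W/(m·K). Survivors: GFRP laminate, maraging steel.
Convert each candidate to consistent units, then evaluate M:
  GFRP laminate: E = 32.63 GPa, ρ = 1842 kg/m³
  maraging steel: E = 185.0 GPa, ρ = 7920 kg/m³
  GFRP laminate: M = 1.73×10⁻³
  maraging steel: M = 0.719×10⁻³
GFRP laminate has the largest M.

GFRP laminate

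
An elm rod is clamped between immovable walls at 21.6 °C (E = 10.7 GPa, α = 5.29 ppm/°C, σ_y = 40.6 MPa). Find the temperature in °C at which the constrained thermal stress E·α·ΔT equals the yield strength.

739 °C

E·α·ΔT = 40.60 MPa ⇒ ΔT = 40.60 / (10.70×10³ × 5.29×10⁻⁶) = 717.3 K.
T = 21.6 + 717.3 = 738.9 °C.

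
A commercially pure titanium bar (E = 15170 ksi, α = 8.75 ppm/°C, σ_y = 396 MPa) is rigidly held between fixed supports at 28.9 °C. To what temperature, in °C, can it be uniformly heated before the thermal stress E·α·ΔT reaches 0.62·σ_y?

E = 15170 ksi = 104.6 GPa.
E·α·ΔT = 245.5 MPa ⇒ ΔT = 245.5 / (104.6×10³ × 8.75×10⁻⁶) = 268.3 K.
T = 28.9 + 268.3 = 297.2 °C.

297 °C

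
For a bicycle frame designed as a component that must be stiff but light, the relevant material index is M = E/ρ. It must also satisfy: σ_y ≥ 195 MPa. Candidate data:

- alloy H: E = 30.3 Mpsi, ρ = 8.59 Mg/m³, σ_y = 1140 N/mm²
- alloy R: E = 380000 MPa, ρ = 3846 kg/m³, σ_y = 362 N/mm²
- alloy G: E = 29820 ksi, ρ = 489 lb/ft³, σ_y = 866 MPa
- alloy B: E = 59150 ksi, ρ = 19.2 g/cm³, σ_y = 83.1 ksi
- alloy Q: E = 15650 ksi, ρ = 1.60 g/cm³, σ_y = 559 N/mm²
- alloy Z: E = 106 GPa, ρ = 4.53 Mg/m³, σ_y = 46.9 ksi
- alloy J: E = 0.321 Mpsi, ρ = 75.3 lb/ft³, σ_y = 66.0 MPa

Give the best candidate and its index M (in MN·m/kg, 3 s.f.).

Screen on constraints: σ_y ≥ 195 MPa. Survivors: alloy H, alloy R, alloy G, alloy B, alloy Q, alloy Z.
Convert each candidate to consistent units, then evaluate M:
  alloy H: E = 208.9 GPa, ρ = 8590 kg/m³
  alloy R: E = 380.0 GPa, ρ = 3846 kg/m³
  alloy G: E = 205.6 GPa, ρ = 7833 kg/m³
  alloy B: E = 407.8 GPa, ρ = 19200 kg/m³
  alloy Q: E = 107.9 GPa, ρ = 1600 kg/m³
  alloy Z: E = 106.0 GPa, ρ = 4530 kg/m³
  alloy R: M = 98.8 MN·m/kg
  alloy Q: M = 67.4 MN·m/kg
  alloy G: M = 26.2 MN·m/kg
  alloy H: M = 24.3 MN·m/kg
  alloy Z: M = 23.4 MN·m/kg
  alloy B: M = 21.2 MN·m/kg
Highest index: alloy R.

alloy R, M = 98.8 MN·m/kg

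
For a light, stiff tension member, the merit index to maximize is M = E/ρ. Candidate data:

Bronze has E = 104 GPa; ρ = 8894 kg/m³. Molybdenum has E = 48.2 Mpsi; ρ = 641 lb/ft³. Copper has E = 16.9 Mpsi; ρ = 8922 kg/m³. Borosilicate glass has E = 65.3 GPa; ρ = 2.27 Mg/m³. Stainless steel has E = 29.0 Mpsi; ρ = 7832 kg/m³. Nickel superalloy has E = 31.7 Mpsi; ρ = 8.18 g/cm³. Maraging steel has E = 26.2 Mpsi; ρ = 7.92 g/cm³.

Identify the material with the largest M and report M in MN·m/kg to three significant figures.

Convert each candidate to consistent units, then evaluate M:
  bronze: E = 104.0 GPa, ρ = 8894 kg/m³
  molybdenum: E = 332.3 GPa, ρ = 10270 kg/m³
  copper: E = 116.5 GPa, ρ = 8922 kg/m³
  borosilicate glass: E = 65.30 GPa, ρ = 2270 kg/m³
  stainless steel: E = 199.9 GPa, ρ = 7832 kg/m³
  nickel superalloy: E = 218.6 GPa, ρ = 8180 kg/m³
  maraging steel: E = 180.6 GPa, ρ = 7920 kg/m³
  molybdenum: M = 32.4 MN·m/kg
  borosilicate glass: M = 28.8 MN·m/kg
  nickel superalloy: M = 26.7 MN·m/kg
  stainless steel: M = 25.5 MN·m/kg
  maraging steel: M = 22.8 MN·m/kg
  copper: M = 13.1 MN·m/kg
  bronze: M = 11.7 MN·m/kg
Molybdenum has the largest M.

molybdenum, M = 32.4 MN·m/kg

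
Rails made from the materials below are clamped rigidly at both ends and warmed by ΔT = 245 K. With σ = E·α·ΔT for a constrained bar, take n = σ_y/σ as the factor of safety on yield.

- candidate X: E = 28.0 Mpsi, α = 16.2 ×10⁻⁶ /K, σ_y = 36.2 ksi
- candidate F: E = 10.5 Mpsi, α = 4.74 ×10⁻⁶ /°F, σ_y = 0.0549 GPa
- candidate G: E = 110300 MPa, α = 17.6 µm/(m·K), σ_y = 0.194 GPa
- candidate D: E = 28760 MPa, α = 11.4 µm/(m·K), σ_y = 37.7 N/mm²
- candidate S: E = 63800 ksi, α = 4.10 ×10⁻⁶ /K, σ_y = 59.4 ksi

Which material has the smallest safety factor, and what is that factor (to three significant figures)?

In consistent units (E in GPa, α in ×10⁻⁶/K, σ_y in MPa):
  candidate X: E = 193.1, α = 16.2, σ_y = 249.6 → σ = 766 MPa, n = 0.326
  candidate F: E = 72.39, α = 8.53, σ_y = 54.90 → σ = 151 MPa, n = 0.363
  candidate G: E = 110.3, α = 17.6, σ_y = 194.0 → σ = 476 MPa, n = 0.408
  candidate D: E = 28.76, α = 11.4, σ_y = 37.70 → σ = 80.3 MPa, n = 0.469
  candidate S: E = 439.9, α = 4.10, σ_y = 409.5 → σ = 442 MPa, n = 0.927
Smallest n: candidate X with n = 0.326.

candidate X, n = 0.326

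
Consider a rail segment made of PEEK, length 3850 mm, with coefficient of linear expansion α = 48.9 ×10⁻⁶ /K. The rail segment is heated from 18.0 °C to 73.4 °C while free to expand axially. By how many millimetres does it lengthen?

10.4 mm

ΔT = 73.4 − 18.0 = 55.40 K.
ΔL = α·L₀·ΔT = 48.9×10⁻⁶ × 3850 mm × 55.40 K = 10.4 mm.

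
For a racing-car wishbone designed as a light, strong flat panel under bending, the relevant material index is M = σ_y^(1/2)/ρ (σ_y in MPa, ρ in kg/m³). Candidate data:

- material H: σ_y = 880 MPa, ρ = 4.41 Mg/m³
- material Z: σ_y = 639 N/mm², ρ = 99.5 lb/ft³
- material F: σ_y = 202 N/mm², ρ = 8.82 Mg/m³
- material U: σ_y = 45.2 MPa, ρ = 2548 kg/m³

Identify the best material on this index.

material Z

In SI units:
  material H: σ_y = 880.0 MPa, ρ = 4410 kg/m³
  material Z: σ_y = 639.0 MPa, ρ = 1594 kg/m³
  material F: σ_y = 202.0 MPa, ρ = 8820 kg/m³
  material U: σ_y = 45.20 MPa, ρ = 2548 kg/m³
  material Z: M = 15.9×10⁻³
  material H: M = 6.73×10⁻³
  material U: M = 2.64×10⁻³
  material F: M = 1.61×10⁻³
The maximum is for material Z.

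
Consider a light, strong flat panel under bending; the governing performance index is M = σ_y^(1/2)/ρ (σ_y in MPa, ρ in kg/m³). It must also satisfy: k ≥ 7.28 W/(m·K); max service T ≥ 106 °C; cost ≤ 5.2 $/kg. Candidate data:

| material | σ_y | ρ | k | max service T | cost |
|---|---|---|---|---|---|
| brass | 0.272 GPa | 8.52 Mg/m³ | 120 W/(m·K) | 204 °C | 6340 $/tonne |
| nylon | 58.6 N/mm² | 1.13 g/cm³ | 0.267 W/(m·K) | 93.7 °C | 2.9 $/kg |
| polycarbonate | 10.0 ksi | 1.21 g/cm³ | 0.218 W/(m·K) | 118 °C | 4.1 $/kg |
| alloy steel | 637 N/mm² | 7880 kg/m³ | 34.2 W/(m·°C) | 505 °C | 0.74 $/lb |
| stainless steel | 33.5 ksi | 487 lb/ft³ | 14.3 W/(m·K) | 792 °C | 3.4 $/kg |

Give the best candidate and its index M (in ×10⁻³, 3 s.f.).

Screen on constraints: k ≥ 7.28 W/(m·K); max service T ≥ 106 °C; cost ≤ 5.2 $/kg. Survivors: alloy steel, stainless steel.
After converting to SI:
  alloy steel: σ_y = 637.0 MPa, ρ = 7880 kg/m³
  stainless steel: σ_y = 231.0 MPa, ρ = 7801 kg/m³
  alloy steel: M = 3.20×10⁻³
  stainless steel: M = 1.95×10⁻³
The maximum is for alloy steel.

alloy steel, M = 3.20×10⁻³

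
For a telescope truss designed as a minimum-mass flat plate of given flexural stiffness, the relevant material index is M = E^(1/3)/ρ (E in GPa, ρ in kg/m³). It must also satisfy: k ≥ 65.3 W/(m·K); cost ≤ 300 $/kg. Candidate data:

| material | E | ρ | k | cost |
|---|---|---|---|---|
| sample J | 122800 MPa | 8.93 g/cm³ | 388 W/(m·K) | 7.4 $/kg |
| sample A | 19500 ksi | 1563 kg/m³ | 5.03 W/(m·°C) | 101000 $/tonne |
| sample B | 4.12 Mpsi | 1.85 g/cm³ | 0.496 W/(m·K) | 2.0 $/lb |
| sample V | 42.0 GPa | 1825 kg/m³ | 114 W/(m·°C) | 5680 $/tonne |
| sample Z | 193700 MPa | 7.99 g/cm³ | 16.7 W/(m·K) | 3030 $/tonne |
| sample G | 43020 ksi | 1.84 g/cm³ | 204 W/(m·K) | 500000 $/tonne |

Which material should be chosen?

sample V

Screen on constraints: k ≥ 65.3 W/(m·K); cost ≤ 300 $/kg. Survivors: sample J, sample V.
After converting to SI:
  sample J: E = 122.8 GPa, ρ = 8930 kg/m³
  sample V: E = 42.00 GPa, ρ = 1825 kg/m³
  sample V: M = 1.90×10⁻³
  sample J: M = 0.557×10⁻³
Sample V ranks first.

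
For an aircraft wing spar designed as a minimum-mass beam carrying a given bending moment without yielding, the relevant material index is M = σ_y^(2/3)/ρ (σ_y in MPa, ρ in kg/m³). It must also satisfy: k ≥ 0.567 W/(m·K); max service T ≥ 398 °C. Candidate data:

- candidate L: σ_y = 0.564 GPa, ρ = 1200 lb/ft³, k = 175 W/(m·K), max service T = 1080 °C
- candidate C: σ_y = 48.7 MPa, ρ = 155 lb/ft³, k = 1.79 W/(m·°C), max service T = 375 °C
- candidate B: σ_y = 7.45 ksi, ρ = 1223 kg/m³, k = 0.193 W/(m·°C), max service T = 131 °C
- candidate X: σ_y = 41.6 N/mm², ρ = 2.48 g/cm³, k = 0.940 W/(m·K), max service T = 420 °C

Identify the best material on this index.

Screen on constraints: k ≥ 0.567 W/(m·K); max service T ≥ 398 °C. Survivors: candidate L, candidate X.
Normalizing units and computing the index:
  candidate L: σ_y = 564.0 MPa, ρ = 19220 kg/m³
  candidate X: σ_y = 41.60 MPa, ρ = 2480 kg/m³
  candidate X: M = 4.84×10⁻³
  candidate L: M = 3.55×10⁻³
Candidate X ranks first.

candidate X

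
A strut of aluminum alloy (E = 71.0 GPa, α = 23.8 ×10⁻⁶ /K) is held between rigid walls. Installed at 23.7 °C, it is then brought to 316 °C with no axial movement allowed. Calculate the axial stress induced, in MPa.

494 MPa

ΔT = 292.3 K. Constrained thermal stress σ = E·α·ΔT = 71.00×10³ MPa × 23.8×10⁻⁶ × 292.3 = 494 MPa (compressive).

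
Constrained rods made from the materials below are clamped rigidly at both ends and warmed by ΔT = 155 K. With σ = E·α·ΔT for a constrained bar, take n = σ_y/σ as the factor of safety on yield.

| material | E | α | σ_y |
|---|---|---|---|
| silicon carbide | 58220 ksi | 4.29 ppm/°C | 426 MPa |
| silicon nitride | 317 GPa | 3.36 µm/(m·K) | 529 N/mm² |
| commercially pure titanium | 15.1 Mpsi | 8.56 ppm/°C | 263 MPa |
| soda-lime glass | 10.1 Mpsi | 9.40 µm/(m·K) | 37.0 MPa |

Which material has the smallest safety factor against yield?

soda-lime glass

With everything in SI (GPa, ×10⁻⁶/K, MPa):
  silicon carbide: E = 401.4, α = 4.29, σ_y = 426.0 → σ = 267 MPa, n = 1.60
  silicon nitride: E = 317.0, α = 3.36, σ_y = 529.0 → σ = 165 MPa, n = 3.20
  commercially pure titanium: E = 104.1, α = 8.56, σ_y = 263.0 → σ = 138 MPa, n = 1.90
  soda-lime glass: E = 69.64, α = 9.40, σ_y = 37.00 → σ = 101 MPa, n = 0.365
Soda-lime glass has the lowest safety factor, n = 0.365.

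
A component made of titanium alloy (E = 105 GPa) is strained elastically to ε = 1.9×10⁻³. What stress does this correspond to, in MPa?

200 MPa

σ = E·ε = 105000 MPa × 1.9×10⁻³ = 200 MPa.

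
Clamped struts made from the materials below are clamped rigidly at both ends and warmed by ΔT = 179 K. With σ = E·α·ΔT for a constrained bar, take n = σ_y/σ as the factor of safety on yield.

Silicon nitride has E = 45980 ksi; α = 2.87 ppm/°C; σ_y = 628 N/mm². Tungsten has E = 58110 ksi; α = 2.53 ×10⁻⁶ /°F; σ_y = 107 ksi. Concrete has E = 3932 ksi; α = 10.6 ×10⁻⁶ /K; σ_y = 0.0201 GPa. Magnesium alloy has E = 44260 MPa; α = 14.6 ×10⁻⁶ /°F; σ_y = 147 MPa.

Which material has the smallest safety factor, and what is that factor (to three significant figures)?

Converting E to GPa, α to ×10⁻⁶/K, σ_y to MPa, then σ and n for each:
  silicon nitride: E = 317.0, α = 2.87, σ_y = 628.0 → σ = 163 MPa, n = 3.86
  tungsten: E = 400.7, α = 4.55, σ_y = 737.7 → σ = 327 MPa, n = 2.26
  concrete: E = 27.11, α = 10.6, σ_y = 20.10 → σ = 51.4 MPa, n = 0.391
  magnesium alloy: E = 44.26, α = 26.3, σ_y = 147.0 → σ = 208 MPa, n = 0.706
Concrete has the lowest safety factor, n = 0.391.

concrete, n = 0.391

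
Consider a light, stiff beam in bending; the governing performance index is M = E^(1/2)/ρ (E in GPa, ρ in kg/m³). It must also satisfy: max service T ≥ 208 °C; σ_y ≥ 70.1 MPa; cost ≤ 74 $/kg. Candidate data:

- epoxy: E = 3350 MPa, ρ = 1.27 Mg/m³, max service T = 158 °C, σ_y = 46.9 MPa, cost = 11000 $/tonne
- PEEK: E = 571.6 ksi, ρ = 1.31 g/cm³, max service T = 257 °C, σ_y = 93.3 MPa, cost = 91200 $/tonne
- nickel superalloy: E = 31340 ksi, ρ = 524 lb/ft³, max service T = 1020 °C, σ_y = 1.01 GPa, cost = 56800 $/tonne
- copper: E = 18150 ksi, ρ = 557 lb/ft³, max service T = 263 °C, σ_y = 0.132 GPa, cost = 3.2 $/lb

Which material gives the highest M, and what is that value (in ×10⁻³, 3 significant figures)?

Screen on constraints: max service T ≥ 208 °C; σ_y ≥ 70.1 MPa; cost ≤ 74 $/kg. Survivors: nickel superalloy, copper.
In SI units:
  nickel superalloy: E = 216.1 GPa, ρ = 8394 kg/m³
  copper: E = 125.1 GPa, ρ = 8922 kg/m³
  nickel superalloy: M = 1.75×10⁻³
  copper: M = 1.25×10⁻³
Nickel superalloy ranks first.

nickel superalloy, M = 1.75×10⁻³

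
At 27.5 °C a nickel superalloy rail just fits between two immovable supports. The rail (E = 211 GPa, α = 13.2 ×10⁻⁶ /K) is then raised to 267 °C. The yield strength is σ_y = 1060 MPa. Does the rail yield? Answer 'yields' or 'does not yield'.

does not yield

ΔT = 239.5 K. Constrained thermal stress σ = E·α·ΔT = 211.0×10³ MPa × 13.2×10⁻⁶ × 239.5 = 667 MPa (compressive).
Compare to σ_y = 1060 MPa: σ < σ_y, so it does not yield.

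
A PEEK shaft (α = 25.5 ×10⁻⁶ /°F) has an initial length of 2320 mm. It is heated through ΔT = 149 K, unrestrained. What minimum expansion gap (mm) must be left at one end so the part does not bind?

Convert α: 25.5×10⁻⁶/°F × (9/5) = 45.9×10⁻⁶/K.
ΔL = α·L₀·ΔT = 45.9×10⁻⁶ × 2320 mm × 149.0 K = 15.9 mm.

15.9 mm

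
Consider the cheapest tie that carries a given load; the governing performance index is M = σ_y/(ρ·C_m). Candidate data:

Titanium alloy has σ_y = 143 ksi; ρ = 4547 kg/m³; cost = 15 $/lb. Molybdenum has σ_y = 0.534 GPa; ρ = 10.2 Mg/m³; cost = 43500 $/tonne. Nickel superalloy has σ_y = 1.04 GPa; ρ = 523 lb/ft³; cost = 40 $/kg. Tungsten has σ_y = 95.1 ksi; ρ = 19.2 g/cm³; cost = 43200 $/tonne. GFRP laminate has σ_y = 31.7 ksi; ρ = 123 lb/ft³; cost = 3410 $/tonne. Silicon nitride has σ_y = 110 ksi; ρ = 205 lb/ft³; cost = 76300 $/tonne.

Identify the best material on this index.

GFRP laminate

Putting every candidate on a common basis:
  titanium alloy: σ_y = 986.0 MPa, ρ = 4547 kg/m³, cost = 33.07 $/kg
  molybdenum: σ_y = 534.0 MPa, ρ = 10200 kg/m³, cost = 43.50 $/kg
  nickel superalloy: σ_y = 1040 MPa, ρ = 8378 kg/m³, cost = 40.00 $/kg
  tungsten: σ_y = 655.7 MPa, ρ = 19200 kg/m³, cost = 43.20 $/kg
  GFRP laminate: σ_y = 218.6 MPa, ρ = 1970 kg/m³, cost = 3.410 $/kg
  silicon nitride: σ_y = 758.4 MPa, ρ = 3284 kg/m³, cost = 76.30 $/kg
  GFRP laminate: M = 32.5 kN·m per $
  titanium alloy: M = 6.56 kN·m per $
  nickel superalloy: M = 3.10 kN·m per $
  silicon nitride: M = 3.03 kN·m per $
  molybdenum: M = 1.20 kN·m per $
  tungsten: M = 0.791 kN·m per $
GFRP laminate has the largest M.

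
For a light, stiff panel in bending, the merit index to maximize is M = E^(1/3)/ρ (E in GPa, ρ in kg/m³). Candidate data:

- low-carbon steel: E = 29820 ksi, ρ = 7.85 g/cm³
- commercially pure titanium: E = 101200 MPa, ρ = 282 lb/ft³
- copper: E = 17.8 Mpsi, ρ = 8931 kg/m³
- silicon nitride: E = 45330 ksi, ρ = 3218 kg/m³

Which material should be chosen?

Putting every candidate on a common basis:
  low-carbon steel: E = 205.6 GPa, ρ = 7850 kg/m³
  commercially pure titanium: E = 101.2 GPa, ρ = 4517 kg/m³
  copper: E = 122.7 GPa, ρ = 8931 kg/m³
  silicon nitride: E = 312.5 GPa, ρ = 3218 kg/m³
  silicon nitride: M = 2.11×10⁻³
  commercially pure titanium: M = 1.03×10⁻³
  low-carbon steel: M = 0.752×10⁻³
  copper: M = 0.556×10⁻³
Highest index: silicon nitride.

silicon nitride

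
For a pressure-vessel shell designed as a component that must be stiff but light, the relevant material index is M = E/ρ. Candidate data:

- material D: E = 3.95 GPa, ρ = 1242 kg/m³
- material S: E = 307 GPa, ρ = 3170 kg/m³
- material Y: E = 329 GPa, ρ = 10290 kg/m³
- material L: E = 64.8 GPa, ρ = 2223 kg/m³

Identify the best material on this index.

Evaluate M for each candidate:
  material S: M = 96.8 MN·m/kg
  material Y: M = 32.0 MN·m/kg
  material L: M = 29.1 MN·m/kg
  material D: M = 3.18 MN·m/kg
Highest index: material S.

material S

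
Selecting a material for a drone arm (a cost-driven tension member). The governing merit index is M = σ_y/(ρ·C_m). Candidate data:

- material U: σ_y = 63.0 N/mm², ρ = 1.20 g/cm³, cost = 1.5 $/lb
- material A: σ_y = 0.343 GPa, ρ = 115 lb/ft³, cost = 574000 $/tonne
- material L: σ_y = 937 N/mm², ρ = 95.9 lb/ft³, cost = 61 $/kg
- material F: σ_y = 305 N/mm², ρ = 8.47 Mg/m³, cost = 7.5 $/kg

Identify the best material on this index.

material U

Putting every candidate on a common basis:
  material U: σ_y = 63.00 MPa, ρ = 1200 kg/m³, cost = 3.307 $/kg
  material A: σ_y = 343.0 MPa, ρ = 1842 kg/m³, cost = 574.0 $/kg
  material L: σ_y = 937.0 MPa, ρ = 1536 kg/m³, cost = 61.00 $/kg
  material F: σ_y = 305.0 MPa, ρ = 8470 kg/m³, cost = 7.500 $/kg
  material U: M = 15.9 kN·m per $
  material L: M = 10.0 kN·m per $
  material F: M = 4.80 kN·m per $
  material A: M = 0.324 kN·m per $
Material U ranks first.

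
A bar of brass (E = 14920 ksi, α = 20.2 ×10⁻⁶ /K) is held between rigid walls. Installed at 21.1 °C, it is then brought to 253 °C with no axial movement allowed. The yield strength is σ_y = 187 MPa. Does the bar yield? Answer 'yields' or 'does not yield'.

E = 14920 ksi = 102.9 GPa.
ΔT = 231.9 K. Constrained thermal stress σ = E·α·ΔT = 102.9×10³ MPa × 20.2×10⁻⁶ × 231.9 = 482 MPa (compressive).
Compare to σ_y = 187 MPa: σ ≥ σ_y, so it yields.

yields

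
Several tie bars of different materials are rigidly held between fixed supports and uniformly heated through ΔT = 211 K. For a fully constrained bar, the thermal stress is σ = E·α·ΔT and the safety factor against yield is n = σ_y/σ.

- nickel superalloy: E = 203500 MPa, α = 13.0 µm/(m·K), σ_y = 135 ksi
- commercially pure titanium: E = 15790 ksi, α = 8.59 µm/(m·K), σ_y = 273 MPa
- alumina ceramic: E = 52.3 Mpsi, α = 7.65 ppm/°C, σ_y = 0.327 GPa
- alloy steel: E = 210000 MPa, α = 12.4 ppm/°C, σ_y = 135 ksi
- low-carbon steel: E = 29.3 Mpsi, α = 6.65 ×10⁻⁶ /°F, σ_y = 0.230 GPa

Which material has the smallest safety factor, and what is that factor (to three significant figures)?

low-carbon steel, n = 0.451

With everything in SI (GPa, ×10⁻⁶/K, MPa):
  nickel superalloy: E = 203.5, α = 13.0, σ_y = 930.8 → σ = 558 MPa, n = 1.67
  commercially pure titanium: E = 108.9, α = 8.59, σ_y = 273.0 → σ = 197 MPa, n = 1.38
  alumina ceramic: E = 360.6, α = 7.65, σ_y = 327.0 → σ = 582 MPa, n = 0.562
  alloy steel: E = 210.0, α = 12.4, σ_y = 930.8 → σ = 549 MPa, n = 1.69
  low-carbon steel: E = 202.0, α = 12.0, σ_y = 230.0 → σ = 510 MPa, n = 0.451
The minimum is low-carbon steel at n = 0.451.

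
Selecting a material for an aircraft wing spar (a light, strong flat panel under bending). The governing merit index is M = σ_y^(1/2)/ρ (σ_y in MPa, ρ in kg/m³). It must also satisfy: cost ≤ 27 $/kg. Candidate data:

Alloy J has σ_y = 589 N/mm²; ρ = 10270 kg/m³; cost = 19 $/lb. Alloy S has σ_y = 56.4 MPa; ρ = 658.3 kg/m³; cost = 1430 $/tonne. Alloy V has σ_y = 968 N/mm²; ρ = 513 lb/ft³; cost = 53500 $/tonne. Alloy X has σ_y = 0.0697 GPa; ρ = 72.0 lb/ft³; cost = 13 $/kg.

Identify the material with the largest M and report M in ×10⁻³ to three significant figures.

Screen on constraints: cost ≤ 27 $/kg. Survivors: alloy S, alloy X.
Convert each candidate to consistent units, then evaluate M:
  alloy S: σ_y = 56.40 MPa, ρ = 658.3 kg/m³
  alloy X: σ_y = 69.70 MPa, ρ = 1153 kg/m³
  alloy S: M = 11.4×10⁻³
  alloy X: M = 7.24×10⁻³
The maximum is for alloy S.

alloy S, M = 11.4×10⁻³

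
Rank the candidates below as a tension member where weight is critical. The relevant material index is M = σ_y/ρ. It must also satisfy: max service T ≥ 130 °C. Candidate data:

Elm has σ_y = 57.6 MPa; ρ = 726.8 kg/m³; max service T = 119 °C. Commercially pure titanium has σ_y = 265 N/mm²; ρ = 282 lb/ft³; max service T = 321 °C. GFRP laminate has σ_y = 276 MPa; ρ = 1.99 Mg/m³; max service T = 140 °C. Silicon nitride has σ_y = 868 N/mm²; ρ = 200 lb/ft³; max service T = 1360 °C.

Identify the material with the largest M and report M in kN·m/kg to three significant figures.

silicon nitride, M = 271 kN·m/kg

Screen on constraints: max service T ≥ 130 °C. Survivors: commercially pure titanium, GFRP laminate, silicon nitride.
Convert each candidate to consistent units, then evaluate M:
  commercially pure titanium: σ_y = 265.0 MPa, ρ = 4517 kg/m³
  GFRP laminate: σ_y = 276.0 MPa, ρ = 1990 kg/m³
  silicon nitride: σ_y = 868.0 MPa, ρ = 3204 kg/m³
  silicon nitride: M = 271 kN·m/kg
  GFRP laminate: M = 139 kN·m/kg
  commercially pure titanium: M = 58.7 kN·m/kg
The maximum is for silicon nitride.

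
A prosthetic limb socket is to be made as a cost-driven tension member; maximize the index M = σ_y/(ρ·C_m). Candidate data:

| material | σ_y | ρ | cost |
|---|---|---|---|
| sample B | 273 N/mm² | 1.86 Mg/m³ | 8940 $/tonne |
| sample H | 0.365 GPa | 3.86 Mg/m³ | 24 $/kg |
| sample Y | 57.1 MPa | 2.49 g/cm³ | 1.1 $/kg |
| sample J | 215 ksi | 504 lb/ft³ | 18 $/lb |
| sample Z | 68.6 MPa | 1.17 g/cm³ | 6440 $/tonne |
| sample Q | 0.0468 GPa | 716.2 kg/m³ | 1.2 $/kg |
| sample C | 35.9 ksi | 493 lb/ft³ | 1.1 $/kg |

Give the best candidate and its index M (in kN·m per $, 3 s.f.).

Convert each candidate to consistent units, then evaluate M:
  sample B: σ_y = 273.0 MPa, ρ = 1860 kg/m³, cost = 8.940 $/kg
  sample H: σ_y = 365.0 MPa, ρ = 3860 kg/m³, cost = 24.00 $/kg
  sample Y: σ_y = 57.10 MPa, ρ = 2490 kg/m³, cost = 1.100 $/kg
  sample J: σ_y = 1482 MPa, ρ = 8073 kg/m³, cost = 39.68 $/kg
  sample Z: σ_y = 68.60 MPa, ρ = 1170 kg/m³, cost = 6.440 $/kg
  sample Q: σ_y = 46.80 MPa, ρ = 716.2 kg/m³, cost = 1.200 $/kg
  sample C: σ_y = 247.5 MPa, ρ = 7897 kg/m³, cost = 1.100 $/kg
  sample Q: M = 54.5 kN·m per $
  sample C: M = 28.5 kN·m per $
  sample Y: M = 20.8 kN·m per $
  sample B: M = 16.4 kN·m per $
  sample Z: M = 9.10 kN·m per $
  sample J: M = 4.63 kN·m per $
  sample H: M = 3.94 kN·m per $
Highest index: sample Q.

sample Q, M = 54.5 kN·m per $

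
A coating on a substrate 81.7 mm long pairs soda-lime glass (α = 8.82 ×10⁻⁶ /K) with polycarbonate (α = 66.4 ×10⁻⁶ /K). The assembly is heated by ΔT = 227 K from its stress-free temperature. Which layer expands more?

polycarbonate

α(soda-lime glass) = 8.82×10⁻⁶/K vs α(polycarbonate) = 66.4×10⁻⁶/K.
Higher α expands more for the same ΔT: polycarbonate.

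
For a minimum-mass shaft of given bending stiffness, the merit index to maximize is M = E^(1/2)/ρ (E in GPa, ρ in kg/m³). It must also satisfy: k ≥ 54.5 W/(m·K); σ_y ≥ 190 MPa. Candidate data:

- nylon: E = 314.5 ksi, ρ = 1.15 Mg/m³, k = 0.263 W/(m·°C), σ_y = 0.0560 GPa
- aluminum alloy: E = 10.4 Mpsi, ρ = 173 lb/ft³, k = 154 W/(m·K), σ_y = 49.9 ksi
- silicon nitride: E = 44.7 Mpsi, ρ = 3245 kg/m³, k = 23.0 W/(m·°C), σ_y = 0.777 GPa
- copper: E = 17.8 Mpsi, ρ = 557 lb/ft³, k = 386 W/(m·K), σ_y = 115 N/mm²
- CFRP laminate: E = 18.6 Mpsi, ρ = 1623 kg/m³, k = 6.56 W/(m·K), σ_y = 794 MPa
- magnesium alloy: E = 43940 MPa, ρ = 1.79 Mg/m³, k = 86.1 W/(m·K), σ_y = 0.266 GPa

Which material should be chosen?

Screen on constraints: k ≥ 54.5 W/(m·K); σ_y ≥ 190 MPa. Survivors: aluminum alloy, magnesium alloy.
Normalizing units and computing the index:
  aluminum alloy: E = 71.71 GPa, ρ = 2771 kg/m³
  magnesium alloy: E = 43.94 GPa, ρ = 1790 kg/m³
  magnesium alloy: M = 3.70×10⁻³
  aluminum alloy: M = 3.06×10⁻³
Highest index: magnesium alloy.

magnesium alloy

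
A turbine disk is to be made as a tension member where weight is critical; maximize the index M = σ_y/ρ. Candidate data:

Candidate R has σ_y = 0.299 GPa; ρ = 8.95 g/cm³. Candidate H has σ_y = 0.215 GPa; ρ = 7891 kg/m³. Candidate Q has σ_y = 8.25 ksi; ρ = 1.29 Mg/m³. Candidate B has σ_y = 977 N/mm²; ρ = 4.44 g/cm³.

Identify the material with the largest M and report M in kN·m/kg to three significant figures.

In SI units:
  candidate R: σ_y = 299.0 MPa, ρ = 8950 kg/m³
  candidate H: σ_y = 215.0 MPa, ρ = 7891 kg/m³
  candidate Q: σ_y = 56.88 MPa, ρ = 1290 kg/m³
  candidate B: σ_y = 977.0 MPa, ρ = 4440 kg/m³
  candidate B: M = 220 kN·m/kg
  candidate Q: M = 44.1 kN·m/kg
  candidate R: M = 33.4 kN·m/kg
  candidate H: M = 27.2 kN·m/kg
Highest index: candidate B.

candidate B, M = 220 kN·m/kg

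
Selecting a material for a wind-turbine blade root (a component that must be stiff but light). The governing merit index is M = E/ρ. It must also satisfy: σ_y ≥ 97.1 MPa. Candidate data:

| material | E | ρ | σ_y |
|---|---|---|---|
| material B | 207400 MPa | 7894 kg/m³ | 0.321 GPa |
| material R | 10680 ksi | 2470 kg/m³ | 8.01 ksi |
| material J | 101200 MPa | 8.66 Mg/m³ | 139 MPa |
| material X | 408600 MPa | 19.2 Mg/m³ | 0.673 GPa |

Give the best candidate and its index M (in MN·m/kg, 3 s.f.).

Screen on constraints: σ_y ≥ 97.1 MPa. Survivors: material B, material J, material X.
After converting to SI:
  material B: E = 207.4 GPa, ρ = 7894 kg/m³
  material J: E = 101.2 GPa, ρ = 8660 kg/m³
  material X: E = 408.6 GPa, ρ = 19200 kg/m³
  material B: M = 26.3 MN·m/kg
  material X: M = 21.3 MN·m/kg
  material J: M = 11.7 MN·m/kg
Highest index: material B.

material B, M = 26.3 MN·m/kg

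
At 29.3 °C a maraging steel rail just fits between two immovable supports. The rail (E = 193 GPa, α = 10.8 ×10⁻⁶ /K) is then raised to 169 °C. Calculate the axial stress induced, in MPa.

ΔT = 139.7 K. Constrained thermal stress σ = E·α·ΔT = 193.0×10³ MPa × 10.8×10⁻⁶ × 139.7 = 291 MPa (compressive).

291 MPa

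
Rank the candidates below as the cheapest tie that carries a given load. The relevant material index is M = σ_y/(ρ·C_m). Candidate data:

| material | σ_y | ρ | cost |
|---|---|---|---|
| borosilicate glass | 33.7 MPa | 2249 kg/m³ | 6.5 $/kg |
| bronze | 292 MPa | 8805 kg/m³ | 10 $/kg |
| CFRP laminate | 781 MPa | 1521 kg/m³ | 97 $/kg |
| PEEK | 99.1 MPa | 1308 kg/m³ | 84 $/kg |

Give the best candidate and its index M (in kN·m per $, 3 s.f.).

CFRP laminate, M = 5.29 kN·m per $

Computing M directly (units already consistent):
  CFRP laminate: M = 5.29 kN·m per $
  bronze: M = 3.32 kN·m per $
  borosilicate glass: M = 2.31 kN·m per $
  PEEK: M = 0.902 kN·m per $
CFRP laminate ranks first.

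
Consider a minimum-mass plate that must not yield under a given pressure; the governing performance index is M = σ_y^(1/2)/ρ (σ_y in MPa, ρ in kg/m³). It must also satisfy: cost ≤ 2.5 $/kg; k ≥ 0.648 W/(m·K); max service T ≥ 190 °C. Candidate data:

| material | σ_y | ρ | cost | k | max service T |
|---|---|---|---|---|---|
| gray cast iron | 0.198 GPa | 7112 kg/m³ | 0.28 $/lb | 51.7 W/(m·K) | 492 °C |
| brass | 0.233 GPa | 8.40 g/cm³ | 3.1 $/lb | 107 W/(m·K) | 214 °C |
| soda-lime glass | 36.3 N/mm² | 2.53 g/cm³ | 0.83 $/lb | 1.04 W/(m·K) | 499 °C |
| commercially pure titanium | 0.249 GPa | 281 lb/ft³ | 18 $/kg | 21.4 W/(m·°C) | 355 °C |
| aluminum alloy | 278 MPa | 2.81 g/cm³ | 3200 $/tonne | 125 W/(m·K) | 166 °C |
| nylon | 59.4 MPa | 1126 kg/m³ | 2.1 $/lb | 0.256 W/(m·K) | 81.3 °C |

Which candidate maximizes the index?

Screen on constraints: cost ≤ 2.5 $/kg; k ≥ 0.648 W/(m·K); max service T ≥ 190 °C. Survivors: gray cast iron, soda-lime glass.
Putting every candidate on a common basis:
  gray cast iron: σ_y = 198.0 MPa, ρ = 7112 kg/m³
  soda-lime glass: σ_y = 36.30 MPa, ρ = 2530 kg/m³
  soda-lime glass: M = 2.38×10⁻³
  gray cast iron: M = 1.98×10⁻³
Highest index: soda-lime glass.

soda-lime glass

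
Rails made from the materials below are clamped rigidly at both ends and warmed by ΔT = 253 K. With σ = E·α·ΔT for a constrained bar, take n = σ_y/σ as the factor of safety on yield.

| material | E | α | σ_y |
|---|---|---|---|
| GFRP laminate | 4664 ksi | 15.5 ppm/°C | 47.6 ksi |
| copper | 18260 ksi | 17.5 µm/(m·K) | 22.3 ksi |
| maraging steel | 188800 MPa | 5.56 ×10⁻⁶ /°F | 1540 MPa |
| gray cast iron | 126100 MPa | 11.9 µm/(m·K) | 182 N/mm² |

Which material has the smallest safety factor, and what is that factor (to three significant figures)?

Per material, after unit conversion:
  GFRP laminate: E = 32.16, α = 15.5, σ_y = 328.2 → σ = 126 MPa, n = 2.60
  copper: E = 125.9, α = 17.5, σ_y = 153.8 → σ = 557 MPa, n = 0.276
  maraging steel: E = 188.8, α = 10.0, σ_y = 1540 → σ = 478 MPa, n = 3.22
  gray cast iron: E = 126.1, α = 11.9, σ_y = 182.0 → σ = 380 MPa, n = 0.479
Smallest n: copper with n = 0.276.

copper, n = 0.276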